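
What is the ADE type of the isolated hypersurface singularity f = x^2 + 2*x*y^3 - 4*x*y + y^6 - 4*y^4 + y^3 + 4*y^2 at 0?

The Hessian of f at 0 is [[2, -4], [-4, 8]] with rank 1, so corank 1. A Groebner basis of the Jacobian ideal J(f) in C{x,y} is {y^2, x - 2*y}; counting standard monomials gives mu = 2. Corank 1: A-series; mu = 2 gives A_2.

A_{2}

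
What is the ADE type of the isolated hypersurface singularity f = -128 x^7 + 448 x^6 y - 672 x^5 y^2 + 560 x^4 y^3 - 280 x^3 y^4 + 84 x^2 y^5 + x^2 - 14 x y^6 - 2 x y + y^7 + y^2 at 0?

The Hessian of f at 0 has rank 1. Corank 1: A-series; mu = 6 gives A_6.

A6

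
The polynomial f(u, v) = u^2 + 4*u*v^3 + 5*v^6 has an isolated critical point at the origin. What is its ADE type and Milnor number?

The Hessian of f at 0 has rank 1. Corank 1: A-series; mu = 5 gives A_5.

Type A5, Milnor number mu = 5.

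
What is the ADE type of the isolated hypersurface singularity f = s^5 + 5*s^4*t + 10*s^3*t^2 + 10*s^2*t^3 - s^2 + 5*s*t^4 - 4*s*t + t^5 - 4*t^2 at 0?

A_4

The Hessian of f at 0 has rank 1. Corank 1: A-series; mu = 4 gives A_4.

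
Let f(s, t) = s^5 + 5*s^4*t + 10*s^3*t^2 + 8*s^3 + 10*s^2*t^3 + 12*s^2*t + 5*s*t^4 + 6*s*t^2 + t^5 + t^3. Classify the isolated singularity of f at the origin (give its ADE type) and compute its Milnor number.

The Hessian of f at 0 is [[0, 0], [0, 0]] with rank 0, so corank 2. A Groebner basis of the Jacobian ideal J(f) in C{s,t} is {t^5, s*t^3 + 5*t^4/8, s^2 + s*t + t^2/4}; counting standard monomials gives mu = 8. Corank 2; j^3 = (2*s + t)^3 is a perfect cube, so E-series; the 5-jet and mu = 8 give E_8.

Type E_8, Milnor number mu = 8.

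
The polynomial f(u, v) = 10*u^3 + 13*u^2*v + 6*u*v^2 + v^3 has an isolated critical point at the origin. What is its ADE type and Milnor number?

Type D_{4}, Milnor number mu = 4.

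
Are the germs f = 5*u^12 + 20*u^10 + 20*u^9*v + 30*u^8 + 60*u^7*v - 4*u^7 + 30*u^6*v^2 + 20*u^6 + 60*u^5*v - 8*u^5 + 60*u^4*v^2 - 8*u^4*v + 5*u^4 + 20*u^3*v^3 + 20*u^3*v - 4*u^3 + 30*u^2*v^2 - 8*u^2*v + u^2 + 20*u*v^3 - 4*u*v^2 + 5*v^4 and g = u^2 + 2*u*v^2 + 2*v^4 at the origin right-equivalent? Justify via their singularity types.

The Hessian of f at 0 is [[2, 0], [0, 0]] with rank 1, so corank 1. A Groebner basis of the Jacobian ideal J(f) in C{u,v} is {u^2, u*v, -u/2 + v^2}; counting standard monomials gives mu = 3. Corank 1: A-series; mu = 3 gives A_3. The Hessian of g at 0 is [[2, 0], [0, 0]] with rank 1, so corank 1. A Groebner basis of the Jacobian ideal J(g) in C{u,v} is {u^2, u*v, u + v^2}; counting standard monomials gives mu = 3. Corank 1: A-series; mu = 3 gives A_3. Both have type A_3, hence right-equivalent.

Yes.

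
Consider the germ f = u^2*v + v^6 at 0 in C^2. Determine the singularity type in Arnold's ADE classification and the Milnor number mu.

Type D_7, Milnor number mu = 7.

The Hessian of f at 0 is [[0, 0], [0, 0]] with rank 0, so corank 2. A Groebner basis of the Jacobian ideal J(f) in C{u,v} is {u^2/6 + v^5, u^3, u*v}; counting standard monomials gives mu = 7. Corank 2; j^3 = u^2*v has shape L^2 M (L != M), so D-series; mu = 7 gives D_7.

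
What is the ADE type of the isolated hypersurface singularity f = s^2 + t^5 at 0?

A_4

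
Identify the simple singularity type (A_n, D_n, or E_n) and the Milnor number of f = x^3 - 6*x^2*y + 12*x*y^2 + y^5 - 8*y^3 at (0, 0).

The Hessian of f at 0 is [[0, 0], [0, 0]] with rank 0, so corank 2. A Groebner basis of the Jacobian ideal J(f) in C{x,y} is {y^4, x^2 - 4*x*y + 4*y^2}; counting standard monomials gives mu = 8. Corank 2; j^3 = (x - 2*y)^3 is a perfect cube, so E-series; the 5-jet and mu = 8 give E_8.

Type E_8, Milnor number mu = 8.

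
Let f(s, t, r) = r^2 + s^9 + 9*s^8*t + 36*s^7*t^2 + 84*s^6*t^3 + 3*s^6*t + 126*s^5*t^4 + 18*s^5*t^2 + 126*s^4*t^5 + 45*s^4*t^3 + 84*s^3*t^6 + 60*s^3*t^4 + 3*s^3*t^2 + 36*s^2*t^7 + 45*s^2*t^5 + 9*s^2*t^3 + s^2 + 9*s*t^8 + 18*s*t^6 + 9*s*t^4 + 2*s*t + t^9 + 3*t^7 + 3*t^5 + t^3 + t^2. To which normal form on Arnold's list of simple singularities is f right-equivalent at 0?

A_2

The Hessian of f at 0 has rank 2. Corank 1: A-series; mu = 2 gives A_2.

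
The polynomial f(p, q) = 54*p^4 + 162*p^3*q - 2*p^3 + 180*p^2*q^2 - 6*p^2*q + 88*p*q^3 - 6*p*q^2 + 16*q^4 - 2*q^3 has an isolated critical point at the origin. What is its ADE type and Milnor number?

The Hessian of f at 0 has rank 0. Corank 2; j^3 = -2*(p + q)^3 is a perfect cube, so E-series; the 4-jet and mu = 7 give E_7.

Type E7, Milnor number mu = 7.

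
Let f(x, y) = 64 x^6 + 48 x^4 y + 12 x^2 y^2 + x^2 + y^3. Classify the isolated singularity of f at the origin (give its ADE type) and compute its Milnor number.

The Hessian of f at 0 has rank 1. Corank 1: A-series; mu = 2 gives A_2.

Type A_2, Milnor number mu = 2.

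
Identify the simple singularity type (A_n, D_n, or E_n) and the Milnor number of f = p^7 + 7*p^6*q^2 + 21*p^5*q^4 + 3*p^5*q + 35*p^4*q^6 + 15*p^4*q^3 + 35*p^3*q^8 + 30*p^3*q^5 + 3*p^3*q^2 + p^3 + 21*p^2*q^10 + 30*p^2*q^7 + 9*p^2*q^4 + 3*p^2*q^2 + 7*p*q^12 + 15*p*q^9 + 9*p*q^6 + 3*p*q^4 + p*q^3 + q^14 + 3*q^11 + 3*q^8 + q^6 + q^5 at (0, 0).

Type E7, Milnor number mu = 7.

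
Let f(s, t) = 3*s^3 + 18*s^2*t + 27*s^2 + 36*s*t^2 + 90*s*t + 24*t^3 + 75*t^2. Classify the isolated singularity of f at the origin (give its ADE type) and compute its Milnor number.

Type A2, Milnor number mu = 2.

The Hessian of f at 0 is [[54, 90], [90, 150]] with rank 1, so corank 1. A Groebner basis of the Jacobian ideal J(f) in C{s,t} is {t^2, s + 5*t/3}; counting standard monomials gives mu = 2. Corank 1: A-series; mu = 2 gives A_2.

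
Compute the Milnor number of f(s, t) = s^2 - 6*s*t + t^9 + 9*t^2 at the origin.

The Hessian of f at 0 has rank 1. Corank 1: A-series; mu = 8 gives A_8.

8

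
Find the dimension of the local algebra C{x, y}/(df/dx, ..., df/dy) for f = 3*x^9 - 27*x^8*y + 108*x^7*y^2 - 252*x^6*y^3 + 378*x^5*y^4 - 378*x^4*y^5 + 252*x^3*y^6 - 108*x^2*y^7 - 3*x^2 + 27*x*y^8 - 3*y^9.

The Hessian of f at 0 has rank 1. Corank 1: A-series; mu = 8 gives A_8.

8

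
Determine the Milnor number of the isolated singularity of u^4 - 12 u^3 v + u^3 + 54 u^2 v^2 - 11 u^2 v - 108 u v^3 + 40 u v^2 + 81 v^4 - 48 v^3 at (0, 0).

5

The Hessian of f at 0 is [[0, 0], [0, 0]] with rank 0, so corank 2. A Groebner basis of the Jacobian ideal J(f) in C{u,v} is {u*v^2 - u*v + 4*v^2, -u*v/4 + v^3 + v^2, u^2 - 7*u*v + 12*v^2}; counting standard monomials gives mu = 5. Corank 2; j^3 = (u - 4*v)^2*(u - 3*v) has shape L^2 M (L != M), so D-series; mu = 5 gives D_5.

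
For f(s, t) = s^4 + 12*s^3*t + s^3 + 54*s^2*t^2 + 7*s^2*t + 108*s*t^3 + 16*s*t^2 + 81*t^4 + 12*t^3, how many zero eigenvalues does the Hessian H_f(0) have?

The Hessian at 0 is [[0, 0], [0, 0]] of rank 0; hence corank 2.

2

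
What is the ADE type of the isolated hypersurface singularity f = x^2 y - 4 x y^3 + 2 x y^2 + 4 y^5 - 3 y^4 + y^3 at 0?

The Hessian of f at 0 is [[0, 0], [0, 0]] with rank 0, so corank 2. A Groebner basis of the Jacobian ideal J(f) in C{x,y} is {x*y^2 + x*y/2 + y^2/2, -x*y/2 + y^3 - y^2/2, x^2 + 4*x*y + 3*y^2}; counting standard monomials gives mu = 5. Corank 2; j^3 = y*(x + y)^2 has shape L^2 M (L != M), so D-series; mu = 5 gives D_5.

D_5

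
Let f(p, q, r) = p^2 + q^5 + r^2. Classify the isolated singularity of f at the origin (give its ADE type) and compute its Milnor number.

The Hessian of f at 0 has rank 2. Corank 1: A-series; mu = 4 gives A_4.

Type A_{4}, Milnor number mu = 4.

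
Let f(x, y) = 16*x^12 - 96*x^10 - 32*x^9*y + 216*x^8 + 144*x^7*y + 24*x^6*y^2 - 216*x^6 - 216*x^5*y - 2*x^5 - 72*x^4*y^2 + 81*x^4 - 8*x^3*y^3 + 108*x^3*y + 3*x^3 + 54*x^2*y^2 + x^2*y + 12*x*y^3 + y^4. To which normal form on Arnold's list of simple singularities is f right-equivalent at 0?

D_{5}

The Hessian of f at 0 is [[0, 0], [0, 0]] with rank 0, so corank 2. A Groebner basis of the Jacobian ideal J(f) in C{x,y} is {x*y^2, -x*y/12 + y^3, x^2 + x*y/3}; counting standard monomials gives mu = 5. Corank 2; j^3 = x^2*(3*x + y) has shape L^2 M (L != M), so D-series; mu = 5 gives D_5.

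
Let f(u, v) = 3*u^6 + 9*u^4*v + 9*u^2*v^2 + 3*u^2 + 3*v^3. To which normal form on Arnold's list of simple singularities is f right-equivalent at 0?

A_{2}

The Hessian of f at 0 has rank 1. Corank 1: A-series; mu = 2 gives A_2.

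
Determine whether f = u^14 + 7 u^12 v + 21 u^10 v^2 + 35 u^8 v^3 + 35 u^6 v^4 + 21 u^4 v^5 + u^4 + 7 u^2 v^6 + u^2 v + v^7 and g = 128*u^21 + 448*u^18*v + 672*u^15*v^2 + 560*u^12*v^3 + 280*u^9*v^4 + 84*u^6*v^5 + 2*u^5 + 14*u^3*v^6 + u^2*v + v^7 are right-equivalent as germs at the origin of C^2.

Yes.

The Hessian of f at 0 has rank 0. Corank 2; j^3 = u^2*v has shape L^2 M (L != M), so D-series; mu = 8 gives D_8. The Hessian of g at 0 has rank 0. Corank 2; j^3 = u^2*v has shape L^2 M (L != M), so D-series; mu = 8 gives D_8. Both have type D_8, hence right-equivalent.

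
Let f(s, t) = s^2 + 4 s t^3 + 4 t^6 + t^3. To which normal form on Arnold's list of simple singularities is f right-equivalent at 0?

A_2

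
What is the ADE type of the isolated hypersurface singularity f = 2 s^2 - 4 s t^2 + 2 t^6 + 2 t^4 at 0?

The Hessian of f at 0 has rank 1. Corank 1: A-series; mu = 5 gives A_5.

A5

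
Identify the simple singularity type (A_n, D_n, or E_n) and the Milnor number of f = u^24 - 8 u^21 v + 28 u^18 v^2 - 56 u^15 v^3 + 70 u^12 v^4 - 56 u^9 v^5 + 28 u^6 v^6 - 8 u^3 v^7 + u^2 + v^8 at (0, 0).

Type A7, Milnor number mu = 7.

The Hessian of f at 0 is [[2, 0], [0, 0]] with rank 1, so corank 1. A Groebner basis of the Jacobian ideal J(f) in C{u,v} is {v^7, u}; counting standard monomials gives mu = 7. Corank 1: A-series; mu = 7 gives A_7.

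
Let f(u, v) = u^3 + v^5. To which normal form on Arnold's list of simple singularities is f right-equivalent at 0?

E_8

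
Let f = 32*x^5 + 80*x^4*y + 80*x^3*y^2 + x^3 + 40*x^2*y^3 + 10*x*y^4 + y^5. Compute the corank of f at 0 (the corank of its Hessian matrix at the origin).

2

The Hessian at 0 is [[0, 0], [0, 0]] of rank 0; hence corank 2.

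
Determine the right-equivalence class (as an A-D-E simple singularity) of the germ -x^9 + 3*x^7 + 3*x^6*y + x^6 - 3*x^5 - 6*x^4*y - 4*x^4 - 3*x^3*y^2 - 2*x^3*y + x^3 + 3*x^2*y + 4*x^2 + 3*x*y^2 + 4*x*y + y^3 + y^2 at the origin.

A_{2}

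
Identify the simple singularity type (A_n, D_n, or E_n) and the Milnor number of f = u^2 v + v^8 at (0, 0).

The Hessian of f at 0 has rank 0. Corank 2; j^3 = u^2*v has shape L^2 M (L != M), so D-series; mu = 9 gives D_9.

Type D9, Milnor number mu = 9.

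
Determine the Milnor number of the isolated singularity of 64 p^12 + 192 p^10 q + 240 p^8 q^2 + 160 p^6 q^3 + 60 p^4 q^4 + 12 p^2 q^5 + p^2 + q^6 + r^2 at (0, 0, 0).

5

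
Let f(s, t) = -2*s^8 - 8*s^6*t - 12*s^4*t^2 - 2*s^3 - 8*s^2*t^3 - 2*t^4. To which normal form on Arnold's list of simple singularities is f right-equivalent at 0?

E_{6}

The Hessian of f at 0 has rank 0. Corank 2; j^3 = -2*s^3 is a perfect cube, so E-series; the 4-jet and mu = 6 give E_6.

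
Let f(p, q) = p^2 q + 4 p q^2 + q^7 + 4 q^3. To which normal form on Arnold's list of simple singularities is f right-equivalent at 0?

D_{8}

The Hessian of f at 0 is [[0, 0], [0, 0]] with rank 0, so corank 2. A Groebner basis of the Jacobian ideal J(f) in C{p,q} is {p^2/7 + q^6 - 4*q^2/7, p^3 + 8*q^3, p*q + 2*q^2}; counting standard monomials gives mu = 8. Corank 2; j^3 = q*(p + 2*q)^2 has shape L^2 M (L != M), so D-series; mu = 8 gives D_8.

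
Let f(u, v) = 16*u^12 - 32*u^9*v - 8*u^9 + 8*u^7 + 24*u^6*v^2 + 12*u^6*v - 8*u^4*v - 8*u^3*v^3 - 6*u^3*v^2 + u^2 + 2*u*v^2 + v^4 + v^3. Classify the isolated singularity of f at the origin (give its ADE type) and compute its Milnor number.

Type A_{2}, Milnor number mu = 2.

The Hessian of f at 0 has rank 1. Corank 1: A-series; mu = 2 gives A_2.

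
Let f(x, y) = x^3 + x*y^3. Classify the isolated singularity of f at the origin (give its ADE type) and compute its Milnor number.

Type E7, Milnor number mu = 7.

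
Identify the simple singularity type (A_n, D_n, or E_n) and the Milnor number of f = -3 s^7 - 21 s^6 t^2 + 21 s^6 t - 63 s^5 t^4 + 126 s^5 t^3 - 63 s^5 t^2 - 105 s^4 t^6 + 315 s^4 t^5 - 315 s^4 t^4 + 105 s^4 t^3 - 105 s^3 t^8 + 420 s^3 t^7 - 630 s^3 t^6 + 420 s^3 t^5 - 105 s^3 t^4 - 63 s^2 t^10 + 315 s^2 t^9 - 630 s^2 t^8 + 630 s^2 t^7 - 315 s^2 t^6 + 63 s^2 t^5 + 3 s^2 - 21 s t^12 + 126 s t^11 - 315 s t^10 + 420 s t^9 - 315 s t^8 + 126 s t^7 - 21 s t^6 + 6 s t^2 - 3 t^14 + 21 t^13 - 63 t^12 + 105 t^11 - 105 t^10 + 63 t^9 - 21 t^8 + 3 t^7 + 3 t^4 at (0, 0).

Type A6, Milnor number mu = 6.

The Hessian of f at 0 has rank 1. Corank 1: A-series; mu = 6 gives A_6.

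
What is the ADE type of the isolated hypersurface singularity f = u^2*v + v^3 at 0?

D4

The Hessian of f at 0 is [[0, 0], [0, 0]] with rank 0, so corank 2. A Groebner basis of the Jacobian ideal J(f) in C{u,v} is {v^3, u^2 + 3*v^2, u*v}; counting standard monomials gives mu = 4. Corank 2; j^3 = v*(u^2 + v^2) splits into three distinct lines over C (the quadratic factor has nonzero discriminant), so D_4.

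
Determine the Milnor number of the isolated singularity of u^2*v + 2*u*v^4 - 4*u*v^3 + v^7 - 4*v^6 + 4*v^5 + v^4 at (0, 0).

5

The Hessian of f at 0 has rank 0. Corank 2; j^3 = u^2*v has shape L^2 M (L != M), so D-series; mu = 5 gives D_5.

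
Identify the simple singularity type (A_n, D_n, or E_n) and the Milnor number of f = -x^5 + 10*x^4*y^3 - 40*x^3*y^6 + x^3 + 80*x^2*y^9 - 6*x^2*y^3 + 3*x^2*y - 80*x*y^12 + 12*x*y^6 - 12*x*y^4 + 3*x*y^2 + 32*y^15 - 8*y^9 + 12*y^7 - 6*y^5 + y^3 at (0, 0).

Type E_8, Milnor number mu = 8.

The Hessian of f at 0 is [[0, 0], [0, 0]] with rank 0, so corank 2. A Groebner basis of the Jacobian ideal J(f) in C{x,y} is {3*x^2/4 + x*y^3 + 3*x*y/2 + 3*y^2/4, -x^2 - 2*x*y + y^4 - y^2, x^3 - 3*x*y^2 - 2*y^3, x^2*y + 2*x*y^2 + y^3}; counting standard monomials gives mu = 8. Corank 2; j^3 = (x + y)^3 is a perfect cube, so E-series; the 5-jet and mu = 8 give E_8.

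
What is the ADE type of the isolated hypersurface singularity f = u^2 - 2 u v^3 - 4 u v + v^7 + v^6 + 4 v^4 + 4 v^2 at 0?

The Hessian of f at 0 is [[2, -4], [-4, 8]] with rank 1, so corank 1. A Groebner basis of the Jacobian ideal J(f) in C{u,v} is {-u + v^3 + 2*v, u^2 - 4*u*v + 4*v^2}; counting standard monomials gives mu = 6. Corank 1: A-series; mu = 6 gives A_6.

A6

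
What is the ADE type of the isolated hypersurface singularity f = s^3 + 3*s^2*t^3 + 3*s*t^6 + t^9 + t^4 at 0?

E6

The Hessian of f at 0 has rank 0. Corank 2; j^3 = s^3 is a perfect cube, so E-series; the 4-jet and mu = 6 give E_6.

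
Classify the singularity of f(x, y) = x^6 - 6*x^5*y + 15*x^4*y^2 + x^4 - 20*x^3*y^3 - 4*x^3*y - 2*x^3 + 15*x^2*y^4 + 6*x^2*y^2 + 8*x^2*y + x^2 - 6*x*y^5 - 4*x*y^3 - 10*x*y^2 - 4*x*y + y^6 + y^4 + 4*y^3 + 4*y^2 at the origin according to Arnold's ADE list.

The Hessian of f at 0 has rank 1. Corank 1: A-series; mu = 5 gives A_5.

A_{5}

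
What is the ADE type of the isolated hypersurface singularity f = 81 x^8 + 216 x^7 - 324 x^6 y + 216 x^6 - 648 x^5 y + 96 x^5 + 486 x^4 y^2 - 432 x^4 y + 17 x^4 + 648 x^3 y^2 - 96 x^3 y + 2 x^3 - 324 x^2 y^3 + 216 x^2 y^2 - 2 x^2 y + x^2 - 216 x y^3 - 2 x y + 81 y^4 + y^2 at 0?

The Hessian of f at 0 has rank 1. Corank 1: A-series; mu = 3 gives A_3.

A_{3}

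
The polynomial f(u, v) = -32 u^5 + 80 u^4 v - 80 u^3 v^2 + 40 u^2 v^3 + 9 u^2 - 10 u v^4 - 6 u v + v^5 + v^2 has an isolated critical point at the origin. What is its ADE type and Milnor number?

Type A_{4}, Milnor number mu = 4.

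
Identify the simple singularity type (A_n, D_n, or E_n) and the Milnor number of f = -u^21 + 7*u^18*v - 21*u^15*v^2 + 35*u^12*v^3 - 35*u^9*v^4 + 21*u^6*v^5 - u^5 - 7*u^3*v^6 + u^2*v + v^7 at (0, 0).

The Hessian of f at 0 is [[0, 0], [0, 0]] with rank 0, so corank 2. A Groebner basis of the Jacobian ideal J(f) in C{u,v} is {u^2/7 + v^6, u^3, u*v}; counting standard monomials gives mu = 8. Corank 2; j^3 = u^2*v has shape L^2 M (L != M), so D-series; mu = 8 gives D_8.

Type D_{8}, Milnor number mu = 8.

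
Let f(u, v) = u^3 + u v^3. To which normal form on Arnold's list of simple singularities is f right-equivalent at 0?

E7

The Hessian of f at 0 has rank 0. Corank 2; j^3 = u^3 is a perfect cube, so E-series; the 4-jet and mu = 7 give E_7.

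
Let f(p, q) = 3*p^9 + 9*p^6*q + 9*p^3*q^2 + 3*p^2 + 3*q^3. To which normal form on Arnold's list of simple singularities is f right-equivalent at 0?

The Hessian of f at 0 has rank 1. Corank 1: A-series; mu = 2 gives A_2.

A_{2}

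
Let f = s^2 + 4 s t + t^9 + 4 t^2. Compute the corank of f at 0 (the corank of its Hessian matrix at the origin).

The Hessian at 0 is [[2, 4], [4, 8]] of rank 1; hence corank 1.

1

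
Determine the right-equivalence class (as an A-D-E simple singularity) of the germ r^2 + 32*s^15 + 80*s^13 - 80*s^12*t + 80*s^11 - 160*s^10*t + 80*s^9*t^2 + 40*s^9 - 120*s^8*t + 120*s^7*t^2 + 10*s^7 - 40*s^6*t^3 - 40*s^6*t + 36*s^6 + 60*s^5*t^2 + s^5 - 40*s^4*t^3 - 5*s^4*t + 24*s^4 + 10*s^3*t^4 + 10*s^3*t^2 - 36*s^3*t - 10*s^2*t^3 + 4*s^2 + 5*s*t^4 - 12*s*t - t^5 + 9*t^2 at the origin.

A_4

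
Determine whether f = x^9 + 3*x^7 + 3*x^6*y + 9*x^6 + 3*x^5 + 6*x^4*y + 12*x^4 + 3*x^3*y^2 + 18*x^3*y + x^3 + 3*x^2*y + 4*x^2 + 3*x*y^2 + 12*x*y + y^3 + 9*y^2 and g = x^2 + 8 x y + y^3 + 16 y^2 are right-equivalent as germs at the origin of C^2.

The Hessian of f at 0 is [[8, 12], [12, 18]] with rank 1, so corank 1. A Groebner basis of the Jacobian ideal J(f) in C{x,y} is {y^2, x + 3*y/2}; counting standard monomials gives mu = 2. Corank 1: A-series; mu = 2 gives A_2. The Hessian of g at 0 is [[2, 8], [8, 32]] with rank 1, so corank 1. A Groebner basis of the Jacobian ideal J(g) in C{x,y} is {y^2, x + 4*y}; counting standard monomials gives mu = 2. Corank 1: A-series; mu = 2 gives A_2. Both have type A_2, hence right-equivalent.

Yes.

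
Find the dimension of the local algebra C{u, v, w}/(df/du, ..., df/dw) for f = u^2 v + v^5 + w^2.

The Hessian of f at 0 has rank 1. Corank 2; j^3 = u^2*v has shape L^2 M (L != M), so D-series; mu = 6 gives D_6.

6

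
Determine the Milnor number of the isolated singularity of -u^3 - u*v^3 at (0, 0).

7

The Hessian of f at 0 has rank 0. Corank 2; j^3 = -u^3 is a perfect cube, so E-series; the 4-jet and mu = 7 give E_7.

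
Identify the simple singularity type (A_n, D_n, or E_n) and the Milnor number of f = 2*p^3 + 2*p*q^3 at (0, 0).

Type E_7, Milnor number mu = 7.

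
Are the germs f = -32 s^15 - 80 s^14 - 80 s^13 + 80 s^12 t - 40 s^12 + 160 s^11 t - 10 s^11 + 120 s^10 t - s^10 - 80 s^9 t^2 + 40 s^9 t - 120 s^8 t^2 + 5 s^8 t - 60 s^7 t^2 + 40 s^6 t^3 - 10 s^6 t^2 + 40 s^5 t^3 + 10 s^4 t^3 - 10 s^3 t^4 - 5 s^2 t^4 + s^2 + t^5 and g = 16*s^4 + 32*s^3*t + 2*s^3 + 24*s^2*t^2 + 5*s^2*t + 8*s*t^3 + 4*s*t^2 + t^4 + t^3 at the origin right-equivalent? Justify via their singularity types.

The Hessian of f at 0 is [[2, 0], [0, 0]] with rank 1, so corank 1. A Groebner basis of the Jacobian ideal J(f) in C{s,t} is {t^4, s}; counting standard monomials gives mu = 4. Corank 1: A-series; mu = 4 gives A_4. The Hessian of g at 0 is [[0, 0], [0, 0]] with rank 0, so corank 2. A Groebner basis of the Jacobian ideal J(g) in C{s,t} is {s*t^2 + s*t/8 + t^2/8, -s*t/8 + t^3 - t^2/8, s^2 + 3*s*t/2 + t^2/2}; counting standard monomials gives mu = 5. Corank 2; j^3 = (s + t)^2*(2*s + t) has shape L^2 M (L != M), so D-series; mu = 5 gives D_5. f is A_4 but g is D_5, hence not right-equivalent.

No.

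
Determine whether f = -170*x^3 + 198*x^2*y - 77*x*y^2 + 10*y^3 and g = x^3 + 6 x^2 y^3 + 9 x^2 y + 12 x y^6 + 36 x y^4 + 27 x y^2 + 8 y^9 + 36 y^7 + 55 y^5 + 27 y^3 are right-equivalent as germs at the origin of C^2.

The Hessian of f at 0 is [[0, 0], [0, 0]] with rank 0, so corank 2. A Groebner basis of the Jacobian ideal J(f) in C{x,y} is {y^3, x^2 - y^2/6, x*y - 9*y^2/22}; counting standard monomials gives mu = 4. Corank 2; j^3 = -(5*x - 2*y)*(34*x^2 - 26*x*y + 5*y^2) splits into three distinct lines over C (the quadratic factor has nonzero discriminant), so D_4. The Hessian of g at 0 is [[0, 0], [0, 0]] with rank 0, so corank 2. A Groebner basis of the Jacobian ideal J(g) in C{x,y} is {x^2/4 + x*y^3 + 3*x*y/2 + 9*y^2/4, y^4, x^3 - 27*x*y^2 - 54*y^3, x^2*y + 6*x*y^2 + 9*y^3}; counting standard monomials gives mu = 8. Corank 2; j^3 = (x + 3*y)^3 is a perfect cube, so E-series; the 5-jet and mu = 8 give E_8. f is D_4 but g is E_8, hence not right-equivalent.

No.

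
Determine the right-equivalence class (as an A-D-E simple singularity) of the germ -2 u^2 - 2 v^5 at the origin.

A_4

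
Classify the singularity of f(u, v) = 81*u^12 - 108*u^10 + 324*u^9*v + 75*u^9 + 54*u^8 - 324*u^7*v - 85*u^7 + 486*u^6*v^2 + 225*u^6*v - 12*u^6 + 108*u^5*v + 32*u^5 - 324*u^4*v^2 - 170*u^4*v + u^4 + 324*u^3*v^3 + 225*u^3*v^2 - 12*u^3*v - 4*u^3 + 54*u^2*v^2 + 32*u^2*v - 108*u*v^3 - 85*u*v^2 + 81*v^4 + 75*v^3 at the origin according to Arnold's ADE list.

The Hessian of f at 0 has rank 0. Corank 2; j^3 = -(u - 3*v)*(2*u - 5*v)^2 has shape L^2 M (L != M), so D-series; mu = 5 gives D_5.

D_5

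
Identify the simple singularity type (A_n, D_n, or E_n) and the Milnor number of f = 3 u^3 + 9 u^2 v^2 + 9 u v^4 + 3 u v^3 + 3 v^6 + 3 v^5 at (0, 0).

The Hessian of f at 0 is [[0, 0], [0, 0]] with rank 0, so corank 2. A Groebner basis of the Jacobian ideal J(f) in C{u,v} is {-u^2 + v^4 - v^3/3, u^3, u^2*v + u^2/3 + v^3/9, u^2 + u*v^2 + v^3/3}; counting standard monomials gives mu = 7. Corank 2; j^3 = 3*u^3 is a perfect cube, so E-series; the 4-jet and mu = 7 give E_7.

Type E7, Milnor number mu = 7.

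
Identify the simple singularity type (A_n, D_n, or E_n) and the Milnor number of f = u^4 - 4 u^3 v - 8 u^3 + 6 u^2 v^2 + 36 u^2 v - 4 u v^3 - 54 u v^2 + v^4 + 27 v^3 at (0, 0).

Type E_6, Milnor number mu = 6.

The Hessian of f at 0 has rank 0. Corank 2; j^3 = -(2*u - 3*v)^3 is a perfect cube, so E-series; the 4-jet and mu = 6 give E_6.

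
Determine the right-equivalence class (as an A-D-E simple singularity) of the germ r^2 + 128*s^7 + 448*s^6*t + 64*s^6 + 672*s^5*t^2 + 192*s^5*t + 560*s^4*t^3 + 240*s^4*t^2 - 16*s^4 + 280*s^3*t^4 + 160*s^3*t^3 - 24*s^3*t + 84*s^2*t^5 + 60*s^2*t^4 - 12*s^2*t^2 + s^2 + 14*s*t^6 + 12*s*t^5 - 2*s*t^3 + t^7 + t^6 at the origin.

A6

The Hessian of f at 0 is [[2, 0, 0], [0, 0, 0], [0, 0, 2]] with rank 2, so corank 1. A Groebner basis of the Jacobian ideal J(f) in C{s,t,r} is {-s*t + t^4, s*t^2 - s/6 + t^3/6, s^2, r}; counting standard monomials gives mu = 6. Corank 1: A-series; mu = 6 gives A_6.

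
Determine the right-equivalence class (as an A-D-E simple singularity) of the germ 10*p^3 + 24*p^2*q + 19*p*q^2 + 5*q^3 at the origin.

D_{4}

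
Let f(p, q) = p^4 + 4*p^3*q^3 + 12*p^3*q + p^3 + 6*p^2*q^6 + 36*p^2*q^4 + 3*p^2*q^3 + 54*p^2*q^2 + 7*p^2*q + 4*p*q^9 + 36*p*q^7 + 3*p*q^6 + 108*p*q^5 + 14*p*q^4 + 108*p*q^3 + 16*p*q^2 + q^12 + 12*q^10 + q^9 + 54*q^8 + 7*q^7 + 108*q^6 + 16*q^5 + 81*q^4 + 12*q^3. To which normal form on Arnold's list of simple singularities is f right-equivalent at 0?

D_5

The Hessian of f at 0 is [[0, 0], [0, 0]] with rank 0, so corank 2. A Groebner basis of the Jacobian ideal J(f) in C{p,q} is {p*q^2 + p*q/2 + q^2, -p*q/4 + q^3 - q^2/2, p^2 + 5*p*q + 6*q^2}; counting standard monomials gives mu = 5. Corank 2; j^3 = (p + 2*q)^2*(p + 3*q) has shape L^2 M (L != M), so D-series; mu = 5 gives D_5.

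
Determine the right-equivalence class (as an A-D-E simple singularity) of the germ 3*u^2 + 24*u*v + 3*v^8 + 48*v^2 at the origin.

The Hessian of f at 0 has rank 1. Corank 1: A-series; mu = 7 gives A_7.

A7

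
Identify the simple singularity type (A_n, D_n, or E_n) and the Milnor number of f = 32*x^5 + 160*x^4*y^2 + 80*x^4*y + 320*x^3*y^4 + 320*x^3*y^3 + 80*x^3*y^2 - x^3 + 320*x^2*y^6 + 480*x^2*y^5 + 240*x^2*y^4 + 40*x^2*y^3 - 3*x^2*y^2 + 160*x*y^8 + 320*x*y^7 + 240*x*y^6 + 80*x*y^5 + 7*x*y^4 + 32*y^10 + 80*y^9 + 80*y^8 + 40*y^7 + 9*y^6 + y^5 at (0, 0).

The Hessian of f at 0 has rank 0. Corank 2; j^3 = -x^3 is a perfect cube, so E-series; the 5-jet and mu = 8 give E_8.

Type E_8, Milnor number mu = 8.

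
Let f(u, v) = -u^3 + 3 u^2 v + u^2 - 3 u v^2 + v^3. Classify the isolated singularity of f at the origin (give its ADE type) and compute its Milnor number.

Type A2, Milnor number mu = 2.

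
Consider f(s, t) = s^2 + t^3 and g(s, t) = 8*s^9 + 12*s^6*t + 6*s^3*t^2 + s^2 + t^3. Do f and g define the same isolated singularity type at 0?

The Hessian of f at 0 has rank 1. Corank 1: A-series; mu = 2 gives A_2. The Hessian of g at 0 has rank 1. Corank 1: A-series; mu = 2 gives A_2. Both have type A_2, hence right-equivalent.

Yes.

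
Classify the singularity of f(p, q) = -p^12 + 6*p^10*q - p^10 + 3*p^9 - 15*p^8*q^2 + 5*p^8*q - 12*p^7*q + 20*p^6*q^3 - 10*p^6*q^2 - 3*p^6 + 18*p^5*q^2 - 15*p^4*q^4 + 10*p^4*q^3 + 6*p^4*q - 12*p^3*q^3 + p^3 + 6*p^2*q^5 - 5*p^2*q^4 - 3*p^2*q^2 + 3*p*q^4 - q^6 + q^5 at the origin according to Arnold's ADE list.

E_{8}

The Hessian of f at 0 has rank 0. Corank 2; j^3 = p^3 is a perfect cube, so E-series; the 5-jet and mu = 8 give E_8.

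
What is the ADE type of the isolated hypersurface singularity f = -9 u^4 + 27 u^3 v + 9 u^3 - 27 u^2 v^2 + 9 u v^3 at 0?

E_7

The Hessian of f at 0 has rank 0. Corank 2; j^3 = 9*u^3 is a perfect cube, so E-series; the 4-jet and mu = 7 give E_7.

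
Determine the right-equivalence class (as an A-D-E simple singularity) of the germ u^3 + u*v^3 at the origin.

The Hessian of f at 0 has rank 0. Corank 2; j^3 = u^3 is a perfect cube, so E-series; the 4-jet and mu = 7 give E_7.

E_{7}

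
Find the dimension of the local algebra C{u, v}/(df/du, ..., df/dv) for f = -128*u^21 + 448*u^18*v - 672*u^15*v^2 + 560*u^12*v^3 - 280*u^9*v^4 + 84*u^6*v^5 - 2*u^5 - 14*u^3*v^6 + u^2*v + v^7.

8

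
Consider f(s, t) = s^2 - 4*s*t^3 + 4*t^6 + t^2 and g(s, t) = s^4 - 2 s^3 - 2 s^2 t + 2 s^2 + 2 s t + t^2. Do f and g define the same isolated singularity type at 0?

The Hessian of f at 0 is [[2, 0], [0, 2]] with rank 2, so corank 0. A Groebner basis of the Jacobian ideal J(f) in C{s,t} is {s, t}; counting standard monomials gives mu = 1. Corank 0: nondegenerate Morse point, so A_1. The Hessian of g at 0 is [[4, 2], [2, 2]] with rank 2, so corank 0. A Groebner basis of the Jacobian ideal J(g) in C{s,t} is {s, t}; counting standard monomials gives mu = 1. Corank 0: nondegenerate Morse point, so A_1. Both have type A_1, hence right-equivalent.

Yes.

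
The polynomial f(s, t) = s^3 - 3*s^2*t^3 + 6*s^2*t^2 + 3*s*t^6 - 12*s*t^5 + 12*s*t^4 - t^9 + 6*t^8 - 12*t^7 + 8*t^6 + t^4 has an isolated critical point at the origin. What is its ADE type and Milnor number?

Type E_{6}, Milnor number mu = 6.

The Hessian of f at 0 has rank 0. Corank 2; j^3 = s^3 is a perfect cube, so E-series; the 4-jet and mu = 6 give E_6.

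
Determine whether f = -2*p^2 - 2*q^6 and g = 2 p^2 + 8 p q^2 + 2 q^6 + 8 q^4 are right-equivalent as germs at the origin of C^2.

Yes.

The Hessian of f at 0 has rank 1. Corank 1: A-series; mu = 5 gives A_5. The Hessian of g at 0 has rank 1. Corank 1: A-series; mu = 5 gives A_5. Both have type A_5, hence right-equivalent.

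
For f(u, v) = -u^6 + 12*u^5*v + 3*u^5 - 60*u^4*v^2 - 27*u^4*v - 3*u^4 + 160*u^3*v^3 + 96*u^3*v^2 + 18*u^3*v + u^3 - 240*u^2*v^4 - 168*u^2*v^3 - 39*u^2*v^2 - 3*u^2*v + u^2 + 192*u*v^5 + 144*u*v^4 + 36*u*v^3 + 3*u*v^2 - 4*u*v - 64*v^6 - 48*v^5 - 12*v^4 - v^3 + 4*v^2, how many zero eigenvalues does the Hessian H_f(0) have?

1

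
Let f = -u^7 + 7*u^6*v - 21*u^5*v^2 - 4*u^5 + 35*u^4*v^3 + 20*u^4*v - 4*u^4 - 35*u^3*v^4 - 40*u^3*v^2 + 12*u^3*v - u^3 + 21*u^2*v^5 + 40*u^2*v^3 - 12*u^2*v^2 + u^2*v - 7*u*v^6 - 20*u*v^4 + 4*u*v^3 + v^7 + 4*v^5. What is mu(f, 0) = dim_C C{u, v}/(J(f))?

The Hessian of f at 0 has rank 0. Corank 2; j^3 = -u^2*(u - v) has shape L^2 M (L != M), so D-series; mu = 8 gives D_8.

8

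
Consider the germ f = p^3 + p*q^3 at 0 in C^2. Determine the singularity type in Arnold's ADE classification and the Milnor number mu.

Type E_7, Milnor number mu = 7.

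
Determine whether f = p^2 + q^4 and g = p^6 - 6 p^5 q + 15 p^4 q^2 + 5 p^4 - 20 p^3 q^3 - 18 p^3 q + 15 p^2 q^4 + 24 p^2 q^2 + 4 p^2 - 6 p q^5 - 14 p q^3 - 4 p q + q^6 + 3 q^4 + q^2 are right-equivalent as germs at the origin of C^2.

The Hessian of f at 0 has rank 1. Corank 1: A-series; mu = 3 gives A_3. The Hessian of g at 0 has rank 1. Corank 1: A-series; mu = 3 gives A_3. Both have type A_3, hence right-equivalent.

Yes.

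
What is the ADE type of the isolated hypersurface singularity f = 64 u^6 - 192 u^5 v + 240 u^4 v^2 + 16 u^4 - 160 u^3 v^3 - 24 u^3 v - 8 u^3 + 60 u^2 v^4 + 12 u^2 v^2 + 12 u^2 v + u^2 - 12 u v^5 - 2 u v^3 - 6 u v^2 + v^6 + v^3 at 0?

A2

The Hessian of f at 0 has rank 1. Corank 1: A-series; mu = 2 gives A_2.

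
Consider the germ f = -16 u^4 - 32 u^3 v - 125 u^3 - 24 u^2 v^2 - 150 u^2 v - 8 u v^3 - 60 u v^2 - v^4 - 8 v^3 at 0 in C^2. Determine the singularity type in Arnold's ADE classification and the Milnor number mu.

The Hessian of f at 0 has rank 0. Corank 2; j^3 = -(5*u + 2*v)^3 is a perfect cube, so E-series; the 4-jet and mu = 6 give E_6.

Type E6, Milnor number mu = 6.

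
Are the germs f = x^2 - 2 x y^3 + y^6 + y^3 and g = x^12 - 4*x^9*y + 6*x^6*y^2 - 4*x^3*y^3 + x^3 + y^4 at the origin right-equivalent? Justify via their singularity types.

The Hessian of f at 0 has rank 1. Corank 1: A-series; mu = 2 gives A_2. The Hessian of g at 0 has rank 0. Corank 2; j^3 = x^3 is a perfect cube, so E-series; the 4-jet and mu = 6 give E_6. f is A_2 but g is E_6, hence not right-equivalent.

No.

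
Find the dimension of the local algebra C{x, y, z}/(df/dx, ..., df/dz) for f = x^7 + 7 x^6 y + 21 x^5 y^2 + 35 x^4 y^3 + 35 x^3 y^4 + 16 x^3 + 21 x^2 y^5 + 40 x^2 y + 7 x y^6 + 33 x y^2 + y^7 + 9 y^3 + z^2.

The Hessian of f at 0 has rank 1. Corank 2; j^3 = (x + y)*(4*x + 3*y)^2 has shape L^2 M (L != M), so D-series; mu = 8 gives D_8.

8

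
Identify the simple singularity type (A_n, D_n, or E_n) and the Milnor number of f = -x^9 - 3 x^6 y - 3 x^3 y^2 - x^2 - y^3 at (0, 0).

The Hessian of f at 0 has rank 1. Corank 1: A-series; mu = 2 gives A_2.

Type A_2, Milnor number mu = 2.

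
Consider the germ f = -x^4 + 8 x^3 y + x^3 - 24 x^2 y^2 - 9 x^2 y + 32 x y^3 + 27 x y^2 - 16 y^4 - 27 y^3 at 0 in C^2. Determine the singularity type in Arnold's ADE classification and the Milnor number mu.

Type E_{6}, Milnor number mu = 6.

The Hessian of f at 0 has rank 0. Corank 2; j^3 = (x - 3*y)^3 is a perfect cube, so E-series; the 4-jet and mu = 6 give E_6.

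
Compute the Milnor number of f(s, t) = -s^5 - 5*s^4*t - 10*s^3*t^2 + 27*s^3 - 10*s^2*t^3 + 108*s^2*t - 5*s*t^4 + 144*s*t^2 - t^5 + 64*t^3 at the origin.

The Hessian of f at 0 is [[0, 0], [0, 0]] with rank 0, so corank 2. A Groebner basis of the Jacobian ideal J(f) in C{s,t} is {t^5, s*t^3 + 5*t^4/4, s^2 + 8*s*t/3 + 16*t^2/9}; counting standard monomials gives mu = 8. Corank 2; j^3 = (3*s + 4*t)^3 is a perfect cube, so E-series; the 5-jet and mu = 8 give E_8.

8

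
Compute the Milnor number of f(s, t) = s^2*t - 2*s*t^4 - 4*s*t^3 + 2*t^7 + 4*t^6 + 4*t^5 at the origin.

The Hessian of f at 0 is [[0, 0], [0, 0]] with rank 0, so corank 2. A Groebner basis of the Jacobian ideal J(f) in C{s,t} is {s^2/6 + s*t^3 - 8*s*t^2/3 + 14*s*t/3 - 28*t^3/3, -s*t + t^4 + 2*t^3, s^3 + 4*s^2/3 - 16*s*t^2/3 + 16*s*t/3 - 32*t^3/3, s^2*t + 2*s^2/3 - 20*s*t^2/3 + 32*s*t/3 - 64*t^3/3}; counting standard monomials gives mu = 8. Corank 2; j^3 = s^2*t has shape L^2 M (L != M), so D-series; mu = 8 gives D_8.

8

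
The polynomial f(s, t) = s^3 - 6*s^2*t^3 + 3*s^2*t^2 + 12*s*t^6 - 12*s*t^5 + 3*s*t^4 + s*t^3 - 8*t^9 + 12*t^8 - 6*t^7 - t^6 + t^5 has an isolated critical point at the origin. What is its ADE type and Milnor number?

Type E_7, Milnor number mu = 7.

The Hessian of f at 0 is [[0, 0], [0, 0]] with rank 0, so corank 2. A Groebner basis of the Jacobian ideal J(f) in C{s,t} is {-s^2 + t^4 - t^3/3, s^3, s^2*t + s^2/3 + t^3/9, s^2 + s*t^2 + t^3/3}; counting standard monomials gives mu = 7. Corank 2; j^3 = s^3 is a perfect cube, so E-series; the 4-jet and mu = 7 give E_7.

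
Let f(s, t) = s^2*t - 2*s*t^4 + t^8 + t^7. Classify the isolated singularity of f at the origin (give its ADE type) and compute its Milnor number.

Type D_{9}, Milnor number mu = 9.

The Hessian of f at 0 has rank 0. Corank 2; j^3 = s^2*t has shape L^2 M (L != M), so D-series; mu = 9 gives D_9.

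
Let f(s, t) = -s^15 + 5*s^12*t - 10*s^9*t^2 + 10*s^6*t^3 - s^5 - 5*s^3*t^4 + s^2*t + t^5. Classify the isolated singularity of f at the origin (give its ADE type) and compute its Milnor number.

Type D6, Milnor number mu = 6.

The Hessian of f at 0 has rank 0. Corank 2; j^3 = s^2*t has shape L^2 M (L != M), so D-series; mu = 6 gives D_6.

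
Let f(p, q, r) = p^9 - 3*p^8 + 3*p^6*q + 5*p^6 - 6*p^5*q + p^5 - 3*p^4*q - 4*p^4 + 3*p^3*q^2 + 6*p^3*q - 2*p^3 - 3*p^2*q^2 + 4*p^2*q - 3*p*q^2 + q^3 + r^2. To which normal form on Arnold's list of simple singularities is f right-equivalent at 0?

D_4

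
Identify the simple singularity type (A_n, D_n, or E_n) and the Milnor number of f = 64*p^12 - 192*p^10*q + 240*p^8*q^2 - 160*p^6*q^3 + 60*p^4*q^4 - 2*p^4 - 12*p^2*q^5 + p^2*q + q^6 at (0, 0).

Type D_{7}, Milnor number mu = 7.

The Hessian of f at 0 has rank 0. Corank 2; j^3 = p^2*q has shape L^2 M (L != M), so D-series; mu = 7 gives D_7.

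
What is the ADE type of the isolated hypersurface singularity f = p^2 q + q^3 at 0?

The Hessian of f at 0 has rank 0. Corank 2; j^3 = q*(p^2 + q^2) splits into three distinct lines over C (the quadratic factor has nonzero discriminant), so D_4.

D_4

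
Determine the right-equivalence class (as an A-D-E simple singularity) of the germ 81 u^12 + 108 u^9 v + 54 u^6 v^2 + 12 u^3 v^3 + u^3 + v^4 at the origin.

The Hessian of f at 0 has rank 0. Corank 2; j^3 = u^3 is a perfect cube, so E-series; the 4-jet and mu = 6 give E_6.

E_6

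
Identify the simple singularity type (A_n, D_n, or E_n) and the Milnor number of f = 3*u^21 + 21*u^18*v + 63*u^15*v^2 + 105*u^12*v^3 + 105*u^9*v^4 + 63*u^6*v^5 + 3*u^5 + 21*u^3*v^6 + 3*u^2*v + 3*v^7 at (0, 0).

The Hessian of f at 0 has rank 0. Corank 2; j^3 = 3*u^2*v has shape L^2 M (L != M), so D-series; mu = 8 gives D_8.

Type D8, Milnor number mu = 8.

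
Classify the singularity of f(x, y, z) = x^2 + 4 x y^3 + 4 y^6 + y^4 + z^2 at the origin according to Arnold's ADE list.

A_3

The Hessian of f at 0 is [[2, 0, 0], [0, 0, 0], [0, 0, 2]] with rank 2, so corank 1. A Groebner basis of the Jacobian ideal J(f) in C{x,y,z} is {y^3, x, z}; counting standard monomials gives mu = 3. Corank 1: A-series; mu = 3 gives A_3.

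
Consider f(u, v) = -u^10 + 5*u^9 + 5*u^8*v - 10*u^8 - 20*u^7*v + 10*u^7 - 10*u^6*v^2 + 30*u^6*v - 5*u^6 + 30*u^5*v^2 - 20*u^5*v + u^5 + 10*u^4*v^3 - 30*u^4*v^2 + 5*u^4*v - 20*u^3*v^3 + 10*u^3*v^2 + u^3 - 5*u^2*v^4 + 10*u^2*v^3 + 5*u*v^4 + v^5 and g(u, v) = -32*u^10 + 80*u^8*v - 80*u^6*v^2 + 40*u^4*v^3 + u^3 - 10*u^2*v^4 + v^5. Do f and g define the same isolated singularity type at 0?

Yes.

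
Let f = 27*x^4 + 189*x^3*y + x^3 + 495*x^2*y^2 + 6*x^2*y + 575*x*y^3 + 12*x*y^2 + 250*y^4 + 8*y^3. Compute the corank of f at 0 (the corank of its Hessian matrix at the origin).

Hessian at 0 has rank 0.

2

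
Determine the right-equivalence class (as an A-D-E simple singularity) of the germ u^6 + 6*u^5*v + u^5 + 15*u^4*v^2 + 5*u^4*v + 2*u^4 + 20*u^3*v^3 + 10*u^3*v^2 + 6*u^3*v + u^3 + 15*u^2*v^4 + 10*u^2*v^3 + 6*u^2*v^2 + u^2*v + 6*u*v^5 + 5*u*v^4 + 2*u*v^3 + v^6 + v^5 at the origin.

The Hessian of f at 0 has rank 0. Corank 2; j^3 = u^2*(u + v) has shape L^2 M (L != M), so D-series; mu = 7 gives D_7.

D_{7}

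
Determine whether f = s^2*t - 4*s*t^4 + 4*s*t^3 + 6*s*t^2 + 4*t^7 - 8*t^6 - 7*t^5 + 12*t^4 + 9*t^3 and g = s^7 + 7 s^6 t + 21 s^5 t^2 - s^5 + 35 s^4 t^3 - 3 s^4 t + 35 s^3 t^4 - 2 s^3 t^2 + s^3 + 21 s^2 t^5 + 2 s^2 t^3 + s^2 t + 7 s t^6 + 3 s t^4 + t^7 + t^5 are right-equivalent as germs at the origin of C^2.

The Hessian of f at 0 has rank 0. Corank 2; j^3 = t*(s + 3*t)^2 has shape L^2 M (L != M), so D-series; mu = 6 gives D_6. The Hessian of g at 0 has rank 0. Corank 2; j^3 = s^2*(s + t) has shape L^2 M (L != M), so D-series; mu = 6 gives D_6. Both have type D_6, hence right-equivalent.

Yes.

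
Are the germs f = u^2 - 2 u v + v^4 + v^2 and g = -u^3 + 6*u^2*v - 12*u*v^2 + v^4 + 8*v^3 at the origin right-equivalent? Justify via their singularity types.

No.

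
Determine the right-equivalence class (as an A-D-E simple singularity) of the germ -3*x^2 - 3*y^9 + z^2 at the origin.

A_8

The Hessian of f at 0 has rank 2. Corank 1: A-series; mu = 8 gives A_8.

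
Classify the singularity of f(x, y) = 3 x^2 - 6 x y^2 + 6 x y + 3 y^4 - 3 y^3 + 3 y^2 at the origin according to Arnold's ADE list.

The Hessian of f at 0 has rank 1. Corank 1: A-series; mu = 2 gives A_2.

A_2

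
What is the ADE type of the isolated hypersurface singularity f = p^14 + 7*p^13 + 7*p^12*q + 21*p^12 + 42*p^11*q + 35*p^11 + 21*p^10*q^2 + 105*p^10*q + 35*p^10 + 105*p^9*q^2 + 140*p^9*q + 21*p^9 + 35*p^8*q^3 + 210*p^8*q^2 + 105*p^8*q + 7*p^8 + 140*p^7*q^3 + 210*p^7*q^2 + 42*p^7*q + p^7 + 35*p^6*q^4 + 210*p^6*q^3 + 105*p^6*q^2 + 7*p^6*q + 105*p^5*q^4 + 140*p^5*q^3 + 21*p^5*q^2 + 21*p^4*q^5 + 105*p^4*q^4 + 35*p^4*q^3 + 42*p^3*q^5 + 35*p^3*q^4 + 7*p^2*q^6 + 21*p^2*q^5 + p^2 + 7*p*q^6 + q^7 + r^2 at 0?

A_{6}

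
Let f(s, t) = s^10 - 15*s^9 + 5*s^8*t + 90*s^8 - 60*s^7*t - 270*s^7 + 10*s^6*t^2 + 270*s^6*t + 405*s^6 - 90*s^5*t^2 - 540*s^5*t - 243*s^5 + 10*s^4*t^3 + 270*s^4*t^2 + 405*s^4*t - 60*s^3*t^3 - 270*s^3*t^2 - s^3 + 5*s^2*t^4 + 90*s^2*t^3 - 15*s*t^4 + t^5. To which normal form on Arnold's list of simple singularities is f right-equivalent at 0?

The Hessian of f at 0 is [[0, 0], [0, 0]] with rank 0, so corank 2. A Groebner basis of the Jacobian ideal J(f) in C{s,t} is {t^5, s*t^3 - t^4/12, s^2}; counting standard monomials gives mu = 8. Corank 2; j^3 = -s^3 is a perfect cube, so E-series; the 5-jet and mu = 8 give E_8.

E_{8}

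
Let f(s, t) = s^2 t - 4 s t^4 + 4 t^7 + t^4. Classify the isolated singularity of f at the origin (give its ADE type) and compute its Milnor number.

Type D5, Milnor number mu = 5.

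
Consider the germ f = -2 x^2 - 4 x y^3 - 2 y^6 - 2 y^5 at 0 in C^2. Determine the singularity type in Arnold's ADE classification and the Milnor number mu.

Type A4, Milnor number mu = 4.

The Hessian of f at 0 has rank 1. Corank 1: A-series; mu = 4 gives A_4.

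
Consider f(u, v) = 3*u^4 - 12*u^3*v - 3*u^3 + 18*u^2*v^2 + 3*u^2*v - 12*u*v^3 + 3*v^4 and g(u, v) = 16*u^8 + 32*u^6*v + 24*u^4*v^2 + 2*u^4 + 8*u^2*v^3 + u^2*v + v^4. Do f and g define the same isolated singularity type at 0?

Yes.

The Hessian of f at 0 has rank 0. Corank 2; j^3 = -3*u^2*(u - v) has shape L^2 M (L != M), so D-series; mu = 5 gives D_5. The Hessian of g at 0 has rank 0. Corank 2; j^3 = u^2*v has shape L^2 M (L != M), so D-series; mu = 5 gives D_5. Both have type D_5, hence right-equivalent.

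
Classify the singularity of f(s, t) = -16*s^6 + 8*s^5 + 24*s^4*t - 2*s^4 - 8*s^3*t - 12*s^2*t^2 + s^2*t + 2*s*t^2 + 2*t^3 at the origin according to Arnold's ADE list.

D_{4}

The Hessian of f at 0 is [[0, 0], [0, 0]] with rank 0, so corank 2. A Groebner basis of the Jacobian ideal J(f) in C{s,t} is {t^3, s^2 + 2*t^2, s*t + t^2}; counting standard monomials gives mu = 4. Corank 2; j^3 = t*(s^2 + 2*s*t + 2*t^2) splits into three distinct lines over C (the quadratic factor has nonzero discriminant), so D_4.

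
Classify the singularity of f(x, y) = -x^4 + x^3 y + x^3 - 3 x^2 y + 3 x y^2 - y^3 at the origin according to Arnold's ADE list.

E7

The Hessian of f at 0 has rank 0. Corank 2; j^3 = (x - y)^3 is a perfect cube, so E-series; the 4-jet and mu = 7 give E_7.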